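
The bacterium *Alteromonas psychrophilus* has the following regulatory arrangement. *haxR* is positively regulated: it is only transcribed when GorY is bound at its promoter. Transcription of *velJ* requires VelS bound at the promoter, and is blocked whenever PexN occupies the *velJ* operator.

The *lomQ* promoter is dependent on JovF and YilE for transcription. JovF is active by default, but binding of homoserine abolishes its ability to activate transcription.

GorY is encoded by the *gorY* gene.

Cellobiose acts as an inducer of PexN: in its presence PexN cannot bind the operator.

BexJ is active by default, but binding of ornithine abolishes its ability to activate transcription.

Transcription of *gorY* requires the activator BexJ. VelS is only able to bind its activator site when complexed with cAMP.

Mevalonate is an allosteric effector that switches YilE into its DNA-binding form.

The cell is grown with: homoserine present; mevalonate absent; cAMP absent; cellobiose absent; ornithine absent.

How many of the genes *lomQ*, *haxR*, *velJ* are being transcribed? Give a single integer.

Homoserine is present, so JovF is inactive.
Mevalonate is absent, so YilE is inactive.
Required activator JovF is absent, so *lomQ* is not transcribed.
→ *lomQ* is OFF.
Ornithine is absent, so BexJ is active.
No repressor is bound and BexJ is active, so *gorY* is transcribed.
So GorY is produced and active.
No repressor is bound and GorY is active, so *haxR* is transcribed.
→ *haxR* is ON.
Cellobiose is absent, so PexN is active.
cAMP is absent, so VelS is inactive.
With repressor PexN bound, *velJ* is not transcribed.
→ *velJ* is OFF.
1 of the 3 genes is transcribed.

1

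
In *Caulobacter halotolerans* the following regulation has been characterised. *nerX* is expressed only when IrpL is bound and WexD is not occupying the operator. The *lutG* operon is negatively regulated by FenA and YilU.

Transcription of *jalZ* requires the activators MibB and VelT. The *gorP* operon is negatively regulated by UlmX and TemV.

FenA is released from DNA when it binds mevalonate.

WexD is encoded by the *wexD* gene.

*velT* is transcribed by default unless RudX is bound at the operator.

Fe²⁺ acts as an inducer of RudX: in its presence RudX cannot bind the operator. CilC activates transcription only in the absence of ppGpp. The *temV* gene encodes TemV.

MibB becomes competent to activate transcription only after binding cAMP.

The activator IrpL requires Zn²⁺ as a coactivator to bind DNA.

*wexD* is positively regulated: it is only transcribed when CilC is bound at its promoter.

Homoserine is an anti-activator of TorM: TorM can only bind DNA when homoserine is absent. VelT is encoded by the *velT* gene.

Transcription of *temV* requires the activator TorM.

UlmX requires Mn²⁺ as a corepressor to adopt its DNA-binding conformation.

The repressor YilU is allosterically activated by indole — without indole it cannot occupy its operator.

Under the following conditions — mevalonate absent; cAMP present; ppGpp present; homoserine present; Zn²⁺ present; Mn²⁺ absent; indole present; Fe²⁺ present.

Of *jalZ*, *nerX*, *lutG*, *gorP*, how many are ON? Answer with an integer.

cAMP is present, so MibB is active.
Fe²⁺ is present, so RudX is inactive.
With no repressor bound, *velT* is transcribed.
So VelT is produced and active.
No repressor is bound and MibB and VelT are active, so *jalZ* is transcribed.
→ *jalZ* is ON.
Zn²⁺ is present, so IrpL is active.
ppGpp is present, so CilC is inactive.
Required activator CilC is absent, so *wexD* is not transcribed.
So WexD is not produced.
No repressor is bound and IrpL is active, so *nerX* is transcribed.
→ *nerX* is ON.
Mevalonate is absent, so FenA is active.
Indole is present, so YilU is active.
With repressor FenA bound, *lutG* is not transcribed.
→ *lutG* is OFF.
Mn²⁺ is absent, so UlmX is inactive.
Homoserine is present, so TorM is inactive.
Required activator TorM is absent, so *temV* is not transcribed.
So TemV is not produced.
With no repressor bound, *gorP* is transcribed.
→ *gorP* is ON.
3 of the 4 genes are transcribed.

3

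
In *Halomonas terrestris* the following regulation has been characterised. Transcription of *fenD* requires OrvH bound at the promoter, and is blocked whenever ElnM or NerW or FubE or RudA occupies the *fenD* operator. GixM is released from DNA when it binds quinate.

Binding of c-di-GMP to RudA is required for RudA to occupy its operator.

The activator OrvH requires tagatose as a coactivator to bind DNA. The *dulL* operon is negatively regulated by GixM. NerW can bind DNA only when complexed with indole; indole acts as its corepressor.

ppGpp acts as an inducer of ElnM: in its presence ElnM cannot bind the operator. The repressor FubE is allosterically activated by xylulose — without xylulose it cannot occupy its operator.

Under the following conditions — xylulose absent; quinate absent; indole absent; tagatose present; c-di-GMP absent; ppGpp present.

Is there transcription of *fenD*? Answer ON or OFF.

ppGpp is present, so ElnM is inactive.
Indole is absent, so NerW is inactive.
Xylulose is absent, so FubE is inactive.
Tagatose is present, so OrvH is active.
c-di-GMP is absent, so RudA is inactive.
No repressor is bound and OrvH is active, so *fenD* is transcribed.

ON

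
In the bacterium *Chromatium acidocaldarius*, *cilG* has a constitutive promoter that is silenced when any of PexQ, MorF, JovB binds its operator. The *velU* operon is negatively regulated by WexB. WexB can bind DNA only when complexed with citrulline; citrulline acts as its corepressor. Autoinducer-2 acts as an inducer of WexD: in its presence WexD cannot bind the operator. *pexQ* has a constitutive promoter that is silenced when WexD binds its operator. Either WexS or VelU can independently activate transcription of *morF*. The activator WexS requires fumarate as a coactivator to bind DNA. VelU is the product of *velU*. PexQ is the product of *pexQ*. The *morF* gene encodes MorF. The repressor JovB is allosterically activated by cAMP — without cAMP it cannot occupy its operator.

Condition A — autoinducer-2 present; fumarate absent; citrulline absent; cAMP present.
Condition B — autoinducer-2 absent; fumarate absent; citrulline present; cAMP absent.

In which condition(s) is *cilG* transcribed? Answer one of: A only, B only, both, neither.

Condition A:
Autoinducer-2 is present, so WexD is inactive.
With no repressor bound, *pexQ* is transcribed.
So PexQ is produced and active.
Fumarate is absent, so WexS is inactive.
Citrulline is absent, so WexB is inactive.
With no repressor bound, *velU* is transcribed.
So VelU is produced and active.
Activator VelU is present, so *morF* is transcribed.
So MorF is produced and active.
cAMP is present, so JovB is active.
With repressor PexQ bound, *cilG* is not transcribed.
→ *cilG* is OFF in A.
Condition B:
Autoinducer-2 is absent, so WexD is active.
With repressor WexD bound, *pexQ* is not transcribed.
So PexQ is not produced.
Fumarate is absent, so WexS is inactive.
Citrulline is present, so WexB is active.
With repressor WexB bound, *velU* is not transcribed.
So VelU is not produced.
No activator is available at the *morF* promoter, so *morF* is not transcribed.
So MorF is not produced.
cAMP is absent, so JovB is inactive.
With no repressor bound, *cilG* is transcribed.
→ *cilG* is ON in B.

B only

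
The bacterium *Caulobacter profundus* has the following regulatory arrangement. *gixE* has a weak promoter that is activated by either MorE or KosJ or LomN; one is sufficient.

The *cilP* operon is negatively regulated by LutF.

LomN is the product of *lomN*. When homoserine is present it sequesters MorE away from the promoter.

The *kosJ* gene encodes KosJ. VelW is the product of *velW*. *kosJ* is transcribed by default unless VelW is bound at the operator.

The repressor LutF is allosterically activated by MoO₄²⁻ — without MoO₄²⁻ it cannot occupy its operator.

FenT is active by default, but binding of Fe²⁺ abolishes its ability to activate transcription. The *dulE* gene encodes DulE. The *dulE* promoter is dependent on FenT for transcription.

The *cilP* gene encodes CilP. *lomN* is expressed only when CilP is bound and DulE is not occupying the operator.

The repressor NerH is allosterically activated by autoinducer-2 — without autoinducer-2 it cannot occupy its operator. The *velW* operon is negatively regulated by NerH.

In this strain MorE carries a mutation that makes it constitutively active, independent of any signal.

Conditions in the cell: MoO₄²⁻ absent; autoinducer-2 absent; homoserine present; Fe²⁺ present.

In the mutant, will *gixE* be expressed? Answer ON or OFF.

MorE is constitutively active in this strain.
Autoinducer-2 is absent, so NerH is inactive.
With no repressor bound, *velW* is transcribed.
So VelW is produced and active.
With repressor VelW bound, *kosJ* is not transcribed.
So KosJ is not produced.
MoO₄²⁻ is absent, so LutF is inactive.
With no repressor bound, *cilP* is transcribed.
So CilP is produced and active.
Fe²⁺ is present, so FenT is inactive.
Required activator FenT is absent, so *dulE* is not transcribed.
So DulE is not produced.
No repressor is bound and CilP is active, so *lomN* is transcribed.
So LomN is produced and active.
Activator MorE is present, so *gixE* is transcribed.

ON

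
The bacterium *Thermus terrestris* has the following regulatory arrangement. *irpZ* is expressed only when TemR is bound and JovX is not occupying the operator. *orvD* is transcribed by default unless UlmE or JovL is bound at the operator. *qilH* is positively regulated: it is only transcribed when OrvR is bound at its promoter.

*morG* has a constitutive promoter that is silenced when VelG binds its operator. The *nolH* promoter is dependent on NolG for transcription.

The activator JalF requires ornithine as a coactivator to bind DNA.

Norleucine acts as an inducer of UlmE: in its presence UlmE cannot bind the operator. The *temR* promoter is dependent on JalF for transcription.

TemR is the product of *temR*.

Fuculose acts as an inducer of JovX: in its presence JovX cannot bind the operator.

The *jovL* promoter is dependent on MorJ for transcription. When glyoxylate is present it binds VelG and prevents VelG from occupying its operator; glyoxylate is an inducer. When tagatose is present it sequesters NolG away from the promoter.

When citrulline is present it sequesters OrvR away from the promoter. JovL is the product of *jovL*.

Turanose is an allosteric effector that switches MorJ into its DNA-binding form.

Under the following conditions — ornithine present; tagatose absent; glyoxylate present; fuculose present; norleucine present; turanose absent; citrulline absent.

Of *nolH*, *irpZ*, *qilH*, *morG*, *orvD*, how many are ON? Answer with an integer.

5

Tagatose is absent, so NolG is active.
No repressor is bound and NolG is active, so *nolH* is transcribed.
→ *nolH* is ON.
Ornithine is present, so JalF is active.
No repressor is bound and JalF is active, so *temR* is transcribed.
So TemR is produced and active.
Fuculose is present, so JovX is inactive.
No repressor is bound and TemR is active, so *irpZ* is transcribed.
→ *irpZ* is ON.
Citrulline is absent, so OrvR is active.
No repressor is bound and OrvR is active, so *qilH* is transcribed.
→ *qilH* is ON.
Glyoxylate is present, so VelG is inactive.
With no repressor bound, *morG* is transcribed.
→ *morG* is ON.
Norleucine is present, so UlmE is inactive.
Turanose is absent, so MorJ is inactive.
Required activator MorJ is absent, so *jovL* is not transcribed.
So JovL is not produced.
With no repressor bound, *orvD* is transcribed.
→ *orvD* is ON.
5 of the 5 genes are transcribed.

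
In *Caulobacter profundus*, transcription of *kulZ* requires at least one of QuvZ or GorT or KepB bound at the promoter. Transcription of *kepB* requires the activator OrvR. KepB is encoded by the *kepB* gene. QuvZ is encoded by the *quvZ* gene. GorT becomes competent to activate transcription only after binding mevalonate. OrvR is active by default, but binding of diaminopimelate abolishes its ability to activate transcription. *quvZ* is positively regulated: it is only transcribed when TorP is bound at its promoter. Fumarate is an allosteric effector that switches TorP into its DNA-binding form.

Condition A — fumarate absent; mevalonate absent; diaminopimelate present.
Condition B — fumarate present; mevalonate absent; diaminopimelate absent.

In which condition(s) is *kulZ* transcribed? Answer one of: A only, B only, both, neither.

B only

Condition A:
Fumarate is absent, so TorP is inactive.
Required activator TorP is absent, so *quvZ* is not transcribed.
So QuvZ is not produced.
Mevalonate is absent, so GorT is inactive.
Diaminopimelate is present, so OrvR is inactive.
Required activator OrvR is absent, so *kepB* is not transcribed.
So KepB is not produced.
No activator is available at the *kulZ* promoter, so *kulZ* is not transcribed.
→ *kulZ* is OFF in A.
Condition B:
Fumarate is present, so TorP is active.
No repressor is bound and TorP is active, so *quvZ* is transcribed.
So QuvZ is produced and active.
Mevalonate is absent, so GorT is inactive.
Diaminopimelate is absent, so OrvR is active.
No repressor is bound and OrvR is active, so *kepB* is transcribed.
So KepB is produced and active.
Activator QuvZ is present, so *kulZ* is transcribed.
→ *kulZ* is ON in B.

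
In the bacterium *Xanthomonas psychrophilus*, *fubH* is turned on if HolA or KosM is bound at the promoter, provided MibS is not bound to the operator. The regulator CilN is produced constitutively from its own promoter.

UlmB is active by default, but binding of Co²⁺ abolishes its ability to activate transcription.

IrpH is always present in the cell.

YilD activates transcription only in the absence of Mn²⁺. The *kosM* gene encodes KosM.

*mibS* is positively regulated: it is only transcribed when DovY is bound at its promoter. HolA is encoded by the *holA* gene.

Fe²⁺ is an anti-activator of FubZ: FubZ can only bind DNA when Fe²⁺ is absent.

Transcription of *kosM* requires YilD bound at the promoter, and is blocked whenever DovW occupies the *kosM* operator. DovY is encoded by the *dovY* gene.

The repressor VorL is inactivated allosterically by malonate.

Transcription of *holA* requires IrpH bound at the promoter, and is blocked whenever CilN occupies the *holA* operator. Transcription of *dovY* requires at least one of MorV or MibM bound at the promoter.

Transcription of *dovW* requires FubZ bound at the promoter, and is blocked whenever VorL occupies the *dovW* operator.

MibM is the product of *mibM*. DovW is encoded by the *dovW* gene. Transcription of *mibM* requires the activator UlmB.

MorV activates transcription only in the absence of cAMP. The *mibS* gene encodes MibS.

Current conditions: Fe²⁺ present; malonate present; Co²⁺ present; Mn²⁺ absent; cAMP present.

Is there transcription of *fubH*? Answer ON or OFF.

cAMP is present, so MorV is inactive.
Co²⁺ is present, so UlmB is inactive.
Required activator UlmB is absent, so *mibM* is not transcribed.
So MibM is not produced.
No activator is available at the *dovY* promoter, so *dovY* is not transcribed.
So DovY is not produced.
Required activator DovY is absent, so *mibS* is not transcribed.
So MibS is not produced.
CilN is produced constitutively and is active.
IrpH is produced constitutively and is active.
With repressor CilN bound, *holA* is not transcribed.
So HolA is not produced.
Fe²⁺ is present, so FubZ is inactive.
Malonate is present, so VorL is inactive.
Required activator FubZ is absent, so *dovW* is not transcribed.
So DovW is not produced.
Mn²⁺ is absent, so YilD is active.
No repressor is bound and YilD is active, so *kosM* is transcribed.
So KosM is produced and active.
Activator KosM is present, so *fubH* is transcribed.

ON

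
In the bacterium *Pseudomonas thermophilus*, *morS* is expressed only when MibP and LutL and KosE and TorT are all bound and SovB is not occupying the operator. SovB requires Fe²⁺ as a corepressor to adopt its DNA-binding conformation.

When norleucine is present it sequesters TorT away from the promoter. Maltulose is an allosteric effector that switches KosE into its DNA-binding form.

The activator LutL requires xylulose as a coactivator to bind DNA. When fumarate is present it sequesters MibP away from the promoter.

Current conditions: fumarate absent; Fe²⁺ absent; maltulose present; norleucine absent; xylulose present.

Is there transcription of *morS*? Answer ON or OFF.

Fumarate is absent, so MibP is active.
Xylulose is present, so LutL is active.
Maltulose is present, so KosE is active.
Fe²⁺ is absent, so SovB is inactive.
Norleucine is absent, so TorT is active.
No repressor is bound and MibP and LutL and KosE and TorT are active, so *morS* is transcribed.

ON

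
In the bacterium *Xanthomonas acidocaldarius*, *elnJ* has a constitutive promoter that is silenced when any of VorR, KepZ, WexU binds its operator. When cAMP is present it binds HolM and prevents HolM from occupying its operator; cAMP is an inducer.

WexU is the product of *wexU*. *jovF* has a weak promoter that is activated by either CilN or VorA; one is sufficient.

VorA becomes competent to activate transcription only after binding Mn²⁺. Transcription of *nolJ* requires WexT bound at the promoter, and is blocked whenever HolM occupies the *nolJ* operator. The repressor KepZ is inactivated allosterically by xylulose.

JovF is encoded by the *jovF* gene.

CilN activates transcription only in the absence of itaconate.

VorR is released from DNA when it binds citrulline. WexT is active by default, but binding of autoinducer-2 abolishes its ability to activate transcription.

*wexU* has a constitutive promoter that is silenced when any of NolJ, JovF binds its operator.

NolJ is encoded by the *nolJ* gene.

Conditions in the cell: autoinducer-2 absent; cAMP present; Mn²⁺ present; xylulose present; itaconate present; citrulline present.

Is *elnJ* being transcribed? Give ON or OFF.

Citrulline is present, so VorR is inactive.
Xylulose is present, so KepZ is inactive.
Autoinducer-2 is absent, so WexT is active.
cAMP is present, so HolM is inactive.
No repressor is bound and WexT is active, so *nolJ* is transcribed.
So NolJ is produced and active.
Itaconate is present, so CilN is inactive.
Mn²⁺ is present, so VorA is active.
Activator VorA is present, so *jovF* is transcribed.
So JovF is produced and active.
With repressor NolJ bound, *wexU* is not transcribed.
So WexU is not produced.
With no repressor bound, *elnJ* is transcribed.

ON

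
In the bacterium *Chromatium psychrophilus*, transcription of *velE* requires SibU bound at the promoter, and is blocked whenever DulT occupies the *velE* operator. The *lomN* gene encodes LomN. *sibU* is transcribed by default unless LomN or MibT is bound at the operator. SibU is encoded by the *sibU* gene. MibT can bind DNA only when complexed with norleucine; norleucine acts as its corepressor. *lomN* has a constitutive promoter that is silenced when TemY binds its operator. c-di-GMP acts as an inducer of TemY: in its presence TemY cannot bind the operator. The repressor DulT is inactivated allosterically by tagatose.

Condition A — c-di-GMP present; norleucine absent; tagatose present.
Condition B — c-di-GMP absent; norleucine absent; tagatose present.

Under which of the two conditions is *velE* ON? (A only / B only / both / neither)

Condition A:
c-di-GMP is present, so TemY is inactive.
With no repressor bound, *lomN* is transcribed.
So LomN is produced and active.
Norleucine is absent, so MibT is inactive.
With repressor LomN bound, *sibU* is not transcribed.
So SibU is not produced.
Tagatose is present, so DulT is inactive.
Required activator SibU is absent, so *velE* is not transcribed.
→ *velE* is OFF in A.
Condition B:
c-di-GMP is absent, so TemY is active.
With repressor TemY bound, *lomN* is not transcribed.
So LomN is not produced.
Norleucine is absent, so MibT is inactive.
With no repressor bound, *sibU* is transcribed.
So SibU is produced and active.
Tagatose is present, so DulT is inactive.
No repressor is bound and SibU is active, so *velE* is transcribed.
→ *velE* is ON in B.

B only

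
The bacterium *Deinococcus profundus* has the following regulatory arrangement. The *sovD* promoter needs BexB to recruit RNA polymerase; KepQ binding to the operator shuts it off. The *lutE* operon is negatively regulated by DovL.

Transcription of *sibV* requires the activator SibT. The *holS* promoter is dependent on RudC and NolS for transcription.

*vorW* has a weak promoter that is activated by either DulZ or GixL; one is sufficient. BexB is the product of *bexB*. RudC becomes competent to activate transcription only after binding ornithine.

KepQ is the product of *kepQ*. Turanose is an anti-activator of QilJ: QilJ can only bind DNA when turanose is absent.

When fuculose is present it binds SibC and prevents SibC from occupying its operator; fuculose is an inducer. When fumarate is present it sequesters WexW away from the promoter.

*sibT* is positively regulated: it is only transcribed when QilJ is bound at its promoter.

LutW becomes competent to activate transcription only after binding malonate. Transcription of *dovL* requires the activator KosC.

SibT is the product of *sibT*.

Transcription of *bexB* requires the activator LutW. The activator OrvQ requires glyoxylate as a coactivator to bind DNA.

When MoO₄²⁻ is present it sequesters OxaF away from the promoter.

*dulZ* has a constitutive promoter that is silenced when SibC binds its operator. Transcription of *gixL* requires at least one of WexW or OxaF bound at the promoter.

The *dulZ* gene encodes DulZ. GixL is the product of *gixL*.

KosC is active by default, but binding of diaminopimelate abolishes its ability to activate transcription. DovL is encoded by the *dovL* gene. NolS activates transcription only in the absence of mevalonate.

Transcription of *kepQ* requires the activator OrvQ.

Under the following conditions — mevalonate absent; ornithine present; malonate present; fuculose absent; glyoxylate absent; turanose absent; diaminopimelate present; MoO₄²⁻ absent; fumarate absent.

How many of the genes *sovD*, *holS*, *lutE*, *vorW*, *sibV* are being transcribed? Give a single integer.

Glyoxylate is absent, so OrvQ is inactive.
Required activator OrvQ is absent, so *kepQ* is not transcribed.
So KepQ is not produced.
Malonate is present, so LutW is active.
No repressor is bound and LutW is active, so *bexB* is transcribed.
So BexB is produced and active.
No repressor is bound and BexB is active, so *sovD* is transcribed.
→ *sovD* is ON.
Ornithine is present, so RudC is active.
Mevalonate is absent, so NolS is active.
No repressor is bound and RudC and NolS are active, so *holS* is transcribed.
→ *holS* is ON.
Diaminopimelate is present, so KosC is inactive.
Required activator KosC is absent, so *dovL* is not transcribed.
So DovL is not produced.
With no repressor bound, *lutE* is transcribed.
→ *lutE* is ON.
Fuculose is absent, so SibC is active.
With repressor SibC bound, *dulZ* is not transcribed.
So DulZ is not produced.
Fumarate is absent, so WexW is active.
MoO₄²⁻ is absent, so OxaF is active.
Activator WexW is present, so *gixL* is transcribed.
So GixL is produced and active.
Activator GixL is present, so *vorW* is transcribed.
→ *vorW* is ON.
Turanose is absent, so QilJ is active.
No repressor is bound and QilJ is active, so *sibT* is transcribed.
So SibT is produced and active.
No repressor is bound and SibT is active, so *sibV* is transcribed.
→ *sibV* is ON.
5 of the 5 genes are transcribed.

5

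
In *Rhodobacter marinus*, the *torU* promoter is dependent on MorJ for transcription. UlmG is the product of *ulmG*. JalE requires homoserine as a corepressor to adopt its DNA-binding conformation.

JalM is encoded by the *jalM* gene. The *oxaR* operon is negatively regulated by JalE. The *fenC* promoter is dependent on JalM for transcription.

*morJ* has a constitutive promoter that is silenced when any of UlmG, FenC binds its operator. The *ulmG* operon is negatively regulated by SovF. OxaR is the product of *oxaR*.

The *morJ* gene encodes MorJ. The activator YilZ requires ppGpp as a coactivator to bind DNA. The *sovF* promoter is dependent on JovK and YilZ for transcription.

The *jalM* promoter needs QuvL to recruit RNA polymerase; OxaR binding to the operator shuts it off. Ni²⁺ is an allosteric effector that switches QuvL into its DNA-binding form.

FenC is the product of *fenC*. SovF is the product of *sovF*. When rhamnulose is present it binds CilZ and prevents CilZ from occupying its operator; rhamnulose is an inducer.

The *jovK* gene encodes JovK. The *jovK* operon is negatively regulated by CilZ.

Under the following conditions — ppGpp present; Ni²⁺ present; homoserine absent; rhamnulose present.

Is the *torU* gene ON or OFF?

Rhamnulose is present, so CilZ is inactive.
With no repressor bound, *jovK* is transcribed.
So JovK is produced and active.
ppGpp is present, so YilZ is active.
No repressor is bound and JovK and YilZ are active, so *sovF* is transcribed.
So SovF is produced and active.
With repressor SovF bound, *ulmG* is not transcribed.
So UlmG is not produced.
Ni²⁺ is present, so QuvL is active.
Homoserine is absent, so JalE is inactive.
With no repressor bound, *oxaR* is transcribed.
So OxaR is produced and active.
With repressor OxaR bound, *jalM* is not transcribed.
So JalM is not produced.
Required activator JalM is absent, so *fenC* is not transcribed.
So FenC is not produced.
With no repressor bound, *morJ* is transcribed.
So MorJ is produced and active.
No repressor is bound and MorJ is active, so *torU* is transcribed.

ON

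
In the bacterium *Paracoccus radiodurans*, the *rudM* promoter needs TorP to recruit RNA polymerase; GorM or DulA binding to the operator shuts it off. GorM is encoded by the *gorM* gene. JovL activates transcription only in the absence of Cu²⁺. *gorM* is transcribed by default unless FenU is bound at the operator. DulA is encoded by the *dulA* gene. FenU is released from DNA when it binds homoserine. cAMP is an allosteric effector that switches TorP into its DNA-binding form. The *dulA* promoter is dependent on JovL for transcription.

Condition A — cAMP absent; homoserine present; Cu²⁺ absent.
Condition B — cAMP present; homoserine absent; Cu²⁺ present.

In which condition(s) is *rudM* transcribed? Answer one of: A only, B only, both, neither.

Condition A:
cAMP is absent, so TorP is inactive.
Homoserine is present, so FenU is inactive.
With no repressor bound, *gorM* is transcribed.
So GorM is produced and active.
Cu²⁺ is absent, so JovL is active.
No repressor is bound and JovL is active, so *dulA* is transcribed.
So DulA is produced and active.
With repressor GorM bound, *rudM* is not transcribed.
→ *rudM* is OFF in A.
Condition B:
cAMP is present, so TorP is active.
Homoserine is absent, so FenU is active.
With repressor FenU bound, *gorM* is not transcribed.
So GorM is not produced.
Cu²⁺ is present, so JovL is inactive.
Required activator JovL is absent, so *dulA* is not transcribed.
So DulA is not produced.
No repressor is bound and TorP is active, so *rudM* is transcribed.
→ *rudM* is ON in B.

B only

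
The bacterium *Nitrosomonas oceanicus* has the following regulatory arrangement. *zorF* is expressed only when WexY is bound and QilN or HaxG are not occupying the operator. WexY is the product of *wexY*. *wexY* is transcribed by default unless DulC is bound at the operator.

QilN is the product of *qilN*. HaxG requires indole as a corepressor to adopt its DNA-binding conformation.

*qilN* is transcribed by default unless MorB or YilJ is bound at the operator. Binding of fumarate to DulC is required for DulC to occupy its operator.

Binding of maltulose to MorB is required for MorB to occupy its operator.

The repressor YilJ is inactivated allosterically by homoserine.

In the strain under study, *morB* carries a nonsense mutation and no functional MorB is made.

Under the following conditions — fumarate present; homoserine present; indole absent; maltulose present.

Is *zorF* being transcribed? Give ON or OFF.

OFF

MorB is non-functional in this strain, so it has no effect.
Homoserine is present, so YilJ is inactive.
With no repressor bound, *qilN* is transcribed.
So QilN is produced and active.
Indole is absent, so HaxG is inactive.
Fumarate is present, so DulC is active.
With repressor DulC bound, *wexY* is not transcribed.
So WexY is not produced.
With repressor QilN bound, *zorF* is not transcribed.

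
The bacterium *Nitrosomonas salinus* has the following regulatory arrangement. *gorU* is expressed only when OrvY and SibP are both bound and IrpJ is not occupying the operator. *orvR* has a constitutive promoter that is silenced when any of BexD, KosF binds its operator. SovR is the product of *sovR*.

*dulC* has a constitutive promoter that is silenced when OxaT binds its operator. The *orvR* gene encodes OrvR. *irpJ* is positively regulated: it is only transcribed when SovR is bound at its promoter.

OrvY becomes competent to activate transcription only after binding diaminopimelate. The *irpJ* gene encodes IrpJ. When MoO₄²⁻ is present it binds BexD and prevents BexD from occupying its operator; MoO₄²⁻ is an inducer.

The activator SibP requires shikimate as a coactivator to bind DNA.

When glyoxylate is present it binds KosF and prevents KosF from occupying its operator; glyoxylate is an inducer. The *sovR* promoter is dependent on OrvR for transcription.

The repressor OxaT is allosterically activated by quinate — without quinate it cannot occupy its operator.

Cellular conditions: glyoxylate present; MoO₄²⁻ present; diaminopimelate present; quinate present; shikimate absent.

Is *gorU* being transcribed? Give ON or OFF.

Diaminopimelate is present, so OrvY is active.
MoO₄²⁻ is present, so BexD is inactive.
Glyoxylate is present, so KosF is inactive.
With no repressor bound, *orvR* is transcribed.
So OrvR is produced and active.
No repressor is bound and OrvR is active, so *sovR* is transcribed.
So SovR is produced and active.
No repressor is bound and SovR is active, so *irpJ* is transcribed.
So IrpJ is produced and active.
Shikimate is absent, so SibP is inactive.
With repressor IrpJ bound, *gorU* is not transcribed.

OFF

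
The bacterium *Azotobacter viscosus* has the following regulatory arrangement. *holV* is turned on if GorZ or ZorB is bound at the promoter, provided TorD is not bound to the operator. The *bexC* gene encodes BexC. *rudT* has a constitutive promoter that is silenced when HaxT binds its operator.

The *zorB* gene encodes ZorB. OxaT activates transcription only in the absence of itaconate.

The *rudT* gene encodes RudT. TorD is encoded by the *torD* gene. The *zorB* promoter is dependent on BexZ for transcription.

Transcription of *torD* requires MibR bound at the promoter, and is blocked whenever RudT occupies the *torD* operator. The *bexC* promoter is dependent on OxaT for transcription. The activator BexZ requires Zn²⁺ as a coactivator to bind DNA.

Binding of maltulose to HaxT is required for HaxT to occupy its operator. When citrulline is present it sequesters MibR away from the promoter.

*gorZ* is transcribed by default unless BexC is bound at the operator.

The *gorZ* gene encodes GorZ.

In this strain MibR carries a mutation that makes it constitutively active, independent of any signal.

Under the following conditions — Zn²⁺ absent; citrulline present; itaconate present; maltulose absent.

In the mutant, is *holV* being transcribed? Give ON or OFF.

Itaconate is present, so OxaT is inactive.
Required activator OxaT is absent, so *bexC* is not transcribed.
So BexC is not produced.
With no repressor bound, *gorZ* is transcribed.
So GorZ is produced and active.
Maltulose is absent, so HaxT is inactive.
With no repressor bound, *rudT* is transcribed.
So RudT is produced and active.
MibR is constitutively active in this strain.
With repressor RudT bound, *torD* is not transcribed.
So TorD is not produced.
Zn²⁺ is absent, so BexZ is inactive.
Required activator BexZ is absent, so *zorB* is not transcribed.
So ZorB is not produced.
Activator GorZ is present, so *holV* is transcribed.

ON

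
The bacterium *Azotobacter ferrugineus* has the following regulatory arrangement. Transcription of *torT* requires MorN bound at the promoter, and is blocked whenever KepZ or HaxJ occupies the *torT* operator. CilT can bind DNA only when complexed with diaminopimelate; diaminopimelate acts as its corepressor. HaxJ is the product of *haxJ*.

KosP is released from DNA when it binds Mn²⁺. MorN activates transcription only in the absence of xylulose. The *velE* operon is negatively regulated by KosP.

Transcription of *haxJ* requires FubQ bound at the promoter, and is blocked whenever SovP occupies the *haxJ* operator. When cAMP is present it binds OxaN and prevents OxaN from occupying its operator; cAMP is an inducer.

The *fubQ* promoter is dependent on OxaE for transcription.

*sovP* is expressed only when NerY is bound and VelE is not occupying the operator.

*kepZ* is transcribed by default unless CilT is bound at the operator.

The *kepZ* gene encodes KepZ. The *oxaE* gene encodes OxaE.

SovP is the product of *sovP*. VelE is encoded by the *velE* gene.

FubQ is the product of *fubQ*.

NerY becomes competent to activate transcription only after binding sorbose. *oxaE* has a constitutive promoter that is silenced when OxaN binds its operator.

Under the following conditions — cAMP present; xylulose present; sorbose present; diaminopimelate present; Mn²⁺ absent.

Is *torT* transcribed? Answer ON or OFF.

OFF

Xylulose is present, so MorN is inactive.
Diaminopimelate is present, so CilT is active.
With repressor CilT bound, *kepZ* is not transcribed.
So KepZ is not produced.
cAMP is present, so OxaN is inactive.
With no repressor bound, *oxaE* is transcribed.
So OxaE is produced and active.
No repressor is bound and OxaE is active, so *fubQ* is transcribed.
So FubQ is produced and active.
Sorbose is present, so NerY is active.
Mn²⁺ is absent, so KosP is active.
With repressor KosP bound, *velE* is not transcribed.
So VelE is not produced.
No repressor is bound and NerY is active, so *sovP* is transcribed.
So SovP is produced and active.
With repressor SovP bound, *haxJ* is not transcribed.
So HaxJ is not produced.
Required activator MorN is absent, so *torT* is not transcribed.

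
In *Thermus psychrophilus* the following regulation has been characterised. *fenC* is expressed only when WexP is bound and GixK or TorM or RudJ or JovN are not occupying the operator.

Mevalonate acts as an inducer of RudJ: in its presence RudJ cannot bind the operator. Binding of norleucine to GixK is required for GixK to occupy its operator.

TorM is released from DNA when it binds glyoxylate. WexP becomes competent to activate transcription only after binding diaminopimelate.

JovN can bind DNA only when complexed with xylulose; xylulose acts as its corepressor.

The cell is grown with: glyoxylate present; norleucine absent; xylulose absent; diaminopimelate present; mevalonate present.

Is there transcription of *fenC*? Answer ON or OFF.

ON

Diaminopimelate is present, so WexP is active.
Norleucine is absent, so GixK is inactive.
Glyoxylate is present, so TorM is inactive.
Mevalonate is present, so RudJ is inactive.
Xylulose is absent, so JovN is inactive.
No repressor is bound and WexP is active, so *fenC* is transcribed.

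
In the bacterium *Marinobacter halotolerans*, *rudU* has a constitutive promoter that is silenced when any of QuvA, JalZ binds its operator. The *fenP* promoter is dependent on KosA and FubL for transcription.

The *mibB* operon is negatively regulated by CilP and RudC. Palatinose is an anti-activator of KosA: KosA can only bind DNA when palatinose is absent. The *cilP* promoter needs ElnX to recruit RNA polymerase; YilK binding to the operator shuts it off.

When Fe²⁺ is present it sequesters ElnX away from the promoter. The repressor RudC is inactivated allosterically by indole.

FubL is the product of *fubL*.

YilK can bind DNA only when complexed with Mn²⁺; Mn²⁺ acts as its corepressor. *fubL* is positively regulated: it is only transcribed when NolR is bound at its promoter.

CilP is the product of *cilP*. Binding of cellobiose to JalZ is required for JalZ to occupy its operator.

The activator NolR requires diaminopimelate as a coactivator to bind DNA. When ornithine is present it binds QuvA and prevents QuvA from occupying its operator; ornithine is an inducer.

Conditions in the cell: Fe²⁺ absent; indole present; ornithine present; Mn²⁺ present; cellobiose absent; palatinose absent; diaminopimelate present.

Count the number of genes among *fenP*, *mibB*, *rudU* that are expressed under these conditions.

3

Palatinose is absent, so KosA is active.
Diaminopimelate is present, so NolR is active.
No repressor is bound and NolR is active, so *fubL* is transcribed.
So FubL is produced and active.
No repressor is bound and KosA and FubL are active, so *fenP* is transcribed.
→ *fenP* is ON.
Fe²⁺ is absent, so ElnX is active.
Mn²⁺ is present, so YilK is active.
With repressor YilK bound, *cilP* is not transcribed.
So CilP is not produced.
Indole is present, so RudC is inactive.
With no repressor bound, *mibB* is transcribed.
→ *mibB* is ON.
Ornithine is present, so QuvA is inactive.
Cellobiose is absent, so JalZ is inactive.
With no repressor bound, *rudU* is transcribed.
→ *rudU* is ON.
3 of the 3 genes are transcribed.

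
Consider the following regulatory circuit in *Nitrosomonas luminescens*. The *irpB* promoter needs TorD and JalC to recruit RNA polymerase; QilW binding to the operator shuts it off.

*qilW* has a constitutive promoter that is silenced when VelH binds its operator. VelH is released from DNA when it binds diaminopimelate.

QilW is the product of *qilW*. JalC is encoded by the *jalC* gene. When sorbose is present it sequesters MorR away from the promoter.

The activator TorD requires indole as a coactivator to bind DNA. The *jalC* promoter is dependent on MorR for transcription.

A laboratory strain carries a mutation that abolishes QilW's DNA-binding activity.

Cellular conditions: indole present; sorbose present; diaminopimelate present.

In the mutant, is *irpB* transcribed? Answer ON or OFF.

Indole is present, so TorD is active.
Sorbose is present, so MorR is inactive.
Required activator MorR is absent, so *jalC* is not transcribed.
So JalC is not produced.
QilW is non-functional in this strain, so it has no effect.
Required activator JalC is absent, so *irpB* is not transcribed.

OFF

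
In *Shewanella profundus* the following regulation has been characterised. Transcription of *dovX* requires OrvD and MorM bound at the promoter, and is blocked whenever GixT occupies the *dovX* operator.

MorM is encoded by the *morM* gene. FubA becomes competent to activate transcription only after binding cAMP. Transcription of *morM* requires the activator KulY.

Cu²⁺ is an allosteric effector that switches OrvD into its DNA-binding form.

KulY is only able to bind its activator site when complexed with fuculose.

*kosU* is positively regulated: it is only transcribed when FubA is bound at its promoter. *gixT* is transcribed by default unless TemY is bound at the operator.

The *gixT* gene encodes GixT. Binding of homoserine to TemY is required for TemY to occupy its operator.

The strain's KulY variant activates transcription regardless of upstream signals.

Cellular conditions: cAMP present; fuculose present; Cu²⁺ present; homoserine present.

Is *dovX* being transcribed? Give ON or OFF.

ON

Cu²⁺ is present, so OrvD is active.
Homoserine is present, so TemY is active.
With repressor TemY bound, *gixT* is not transcribed.
So GixT is not produced.
KulY is constitutively active in this strain.
No repressor is bound and KulY is active, so *morM* is transcribed.
So MorM is produced and active.
No repressor is bound and OrvD and MorM are active, so *dovX* is transcribed.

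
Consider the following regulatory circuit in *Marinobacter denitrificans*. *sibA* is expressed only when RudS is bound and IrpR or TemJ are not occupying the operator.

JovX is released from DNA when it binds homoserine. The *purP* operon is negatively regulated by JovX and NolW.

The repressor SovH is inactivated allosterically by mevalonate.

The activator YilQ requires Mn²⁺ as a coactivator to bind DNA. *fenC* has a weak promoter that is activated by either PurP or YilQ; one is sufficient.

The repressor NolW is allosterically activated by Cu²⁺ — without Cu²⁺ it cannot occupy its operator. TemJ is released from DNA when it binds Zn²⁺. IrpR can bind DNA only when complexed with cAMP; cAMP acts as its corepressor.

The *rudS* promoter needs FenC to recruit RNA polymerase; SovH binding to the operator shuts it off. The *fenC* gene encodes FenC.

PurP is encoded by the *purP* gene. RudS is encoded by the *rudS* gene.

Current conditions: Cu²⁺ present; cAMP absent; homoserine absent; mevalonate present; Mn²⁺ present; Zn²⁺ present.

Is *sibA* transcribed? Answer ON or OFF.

Homoserine is absent, so JovX is active.
Cu²⁺ is present, so NolW is active.
With repressor JovX bound, *purP* is not transcribed.
So PurP is not produced.
Mn²⁺ is present, so YilQ is active.
Activator YilQ is present, so *fenC* is transcribed.
So FenC is produced and active.
Mevalonate is present, so SovH is inactive.
No repressor is bound and FenC is active, so *rudS* is transcribed.
So RudS is produced and active.
cAMP is absent, so IrpR is inactive.
Zn²⁺ is present, so TemJ is inactive.
No repressor is bound and RudS is active, so *sibA* is transcribed.

ON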